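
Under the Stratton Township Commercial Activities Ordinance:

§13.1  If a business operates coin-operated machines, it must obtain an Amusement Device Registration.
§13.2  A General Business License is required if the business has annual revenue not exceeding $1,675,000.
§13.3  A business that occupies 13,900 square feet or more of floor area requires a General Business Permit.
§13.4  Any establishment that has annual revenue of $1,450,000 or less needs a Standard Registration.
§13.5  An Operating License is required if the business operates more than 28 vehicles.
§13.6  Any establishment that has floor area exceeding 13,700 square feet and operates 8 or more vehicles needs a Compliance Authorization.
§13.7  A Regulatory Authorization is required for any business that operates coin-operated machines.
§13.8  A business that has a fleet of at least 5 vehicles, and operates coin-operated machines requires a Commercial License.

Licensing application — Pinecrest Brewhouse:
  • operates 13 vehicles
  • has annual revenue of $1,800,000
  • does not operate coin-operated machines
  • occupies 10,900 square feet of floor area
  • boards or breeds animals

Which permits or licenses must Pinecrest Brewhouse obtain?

§13.1 does not operate coin-operated machines → Amusement Device Registration not required.
§13.2 revenue $1,800,000 > $1,675,000 → General Business License not required.
§13.3 floor area 10,900 square feet < 13,900 square feet → General Business Permit not required.
§13.4 revenue $1,800,000 > $1,450,000 → Standard Registration not required.
§13.5 vehicles 13 ≤ 28 → Operating License not required.
§13.6 floor area 10,900 square feet ≤ 13,700 square feet; vehicles 13 ≥ 8 → Compliance Authorization not required.
§13.7 does not operate coin-operated machines → Regulatory Authorization not required.
§13.8 vehicles 13 ≥ 5; does not operate coin-operated machines → Commercial License not required.

None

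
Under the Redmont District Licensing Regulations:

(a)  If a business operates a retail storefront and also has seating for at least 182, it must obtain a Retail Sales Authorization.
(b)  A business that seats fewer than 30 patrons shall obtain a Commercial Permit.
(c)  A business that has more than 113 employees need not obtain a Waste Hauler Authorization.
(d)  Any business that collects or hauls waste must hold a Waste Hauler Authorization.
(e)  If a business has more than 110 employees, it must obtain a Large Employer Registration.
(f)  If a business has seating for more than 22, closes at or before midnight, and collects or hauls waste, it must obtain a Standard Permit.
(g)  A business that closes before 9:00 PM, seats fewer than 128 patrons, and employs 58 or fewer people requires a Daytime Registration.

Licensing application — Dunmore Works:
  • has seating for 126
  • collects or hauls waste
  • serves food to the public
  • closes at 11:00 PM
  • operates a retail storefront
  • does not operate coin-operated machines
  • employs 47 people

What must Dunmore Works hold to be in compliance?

Standard Permit, Waste Hauler Authorization

(a) operates a retail storefront; seating 126 < 182 → Retail Sales Authorization not required.
(b) seating 126 ≥ 30 → Commercial Permit not required.
(c) employees 47 ≤ 113 → Waste Hauler Authorization exemption does not apply.
(d) collects or hauls waste → Waste Hauler Authorization required.
(e) employees 47 ≤ 110 → Large Employer Registration not required.
(f) seating 126 > 22; closes 11:00 PM, at/before midnight; collects or hauls waste → Standard Permit required.
(g) closes 11:00 PM, after 9:00 PM; seating 126 < 128; employees 47 ≤ 58 → Daytime Registration not required.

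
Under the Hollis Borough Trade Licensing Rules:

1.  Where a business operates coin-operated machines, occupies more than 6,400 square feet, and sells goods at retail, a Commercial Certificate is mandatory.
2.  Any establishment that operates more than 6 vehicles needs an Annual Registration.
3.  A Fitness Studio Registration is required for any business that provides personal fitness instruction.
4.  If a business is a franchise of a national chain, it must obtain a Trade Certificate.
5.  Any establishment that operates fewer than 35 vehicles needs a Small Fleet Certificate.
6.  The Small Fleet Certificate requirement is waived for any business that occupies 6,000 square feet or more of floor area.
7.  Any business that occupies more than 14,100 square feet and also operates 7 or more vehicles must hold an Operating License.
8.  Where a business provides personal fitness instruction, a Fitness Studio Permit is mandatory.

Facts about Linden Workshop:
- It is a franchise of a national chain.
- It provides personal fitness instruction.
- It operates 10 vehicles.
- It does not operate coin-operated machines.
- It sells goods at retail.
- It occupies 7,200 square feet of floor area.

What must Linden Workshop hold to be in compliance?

1. does not operate coin-operated machines; floor area 7,200 square feet > 6,400 square feet; sells goods at retail → Commercial Certificate not required.
2. vehicles 10 > 6 → Annual Registration required.
3. provides personal fitness instruction → Fitness Studio Registration required.
4. is a franchise of a national chain → Trade Certificate required.
5. vehicles 10 < 35 → Small Fleet Certificate required.
6. floor area 7,200 square feet ≥ 6,000 square feet → exempt from Small Fleet Certificate.
7. floor area 7,200 square feet ≤ 14,100 square feet; vehicles 10 ≥ 7 → Operating License not required.
8. provides personal fitness instruction → Fitness Studio Permit required.

Annual Registration, Fitness Studio Permit, Fitness Studio Registration, Trade Certificate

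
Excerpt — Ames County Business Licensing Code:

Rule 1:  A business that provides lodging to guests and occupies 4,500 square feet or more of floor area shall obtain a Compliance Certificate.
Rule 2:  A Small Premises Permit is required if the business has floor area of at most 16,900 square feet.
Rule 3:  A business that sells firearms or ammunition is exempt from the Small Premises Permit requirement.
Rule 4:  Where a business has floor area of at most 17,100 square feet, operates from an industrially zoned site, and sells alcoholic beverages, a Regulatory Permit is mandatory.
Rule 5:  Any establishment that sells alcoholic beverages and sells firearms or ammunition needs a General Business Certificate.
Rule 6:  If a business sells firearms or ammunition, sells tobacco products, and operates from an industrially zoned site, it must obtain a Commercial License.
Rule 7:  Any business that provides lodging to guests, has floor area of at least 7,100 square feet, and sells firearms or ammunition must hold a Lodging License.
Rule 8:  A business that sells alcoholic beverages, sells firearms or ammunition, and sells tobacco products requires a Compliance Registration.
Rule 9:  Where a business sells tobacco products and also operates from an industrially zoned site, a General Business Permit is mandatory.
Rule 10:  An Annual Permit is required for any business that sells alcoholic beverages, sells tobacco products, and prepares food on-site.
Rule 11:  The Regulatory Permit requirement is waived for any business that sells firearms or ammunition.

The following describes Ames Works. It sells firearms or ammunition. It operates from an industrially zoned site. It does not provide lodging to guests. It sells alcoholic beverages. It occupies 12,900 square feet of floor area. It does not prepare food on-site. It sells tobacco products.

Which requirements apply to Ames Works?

Commercial License, Compliance Registration, General Business Certificate, General Business Permit

Rule 1: does not provide lodging to guests; floor area 12,900 square feet ≥ 4,500 square feet → Compliance Certificate not required.
Rule 2: floor area 12,900 square feet ≤ 16,900 square feet → Small Premises Permit required.
Rule 3: sells firearms or ammunition → exempt from Small Premises Permit.
Rule 4: floor area 12,900 square feet ≤ 17,100 square feet; operates from an industrially zoned site; sells alcoholic beverages → Regulatory Permit required.
Rule 5: sells alcoholic beverages; sells firearms or ammunition → General Business Certificate required.
Rule 6: sells firearms or ammunition; sells tobacco products; operates from an industrially zoned site → Commercial License required.
Rule 7: does not provide lodging to guests; floor area 12,900 square feet ≥ 7,100 square feet; sells firearms or ammunition → Lodging License not required.
Rule 8: sells alcoholic beverages; sells firearms or ammunition; sells tobacco products → Compliance Registration required.
Rule 9: sells tobacco products; operates from an industrially zoned site → General Business Permit required.
Rule 10: sells alcoholic beverages; sells tobacco products; does not prepare food on-site → Annual Permit not required.
Rule 11: sells firearms or ammunition → exempt from Regulatory Permit.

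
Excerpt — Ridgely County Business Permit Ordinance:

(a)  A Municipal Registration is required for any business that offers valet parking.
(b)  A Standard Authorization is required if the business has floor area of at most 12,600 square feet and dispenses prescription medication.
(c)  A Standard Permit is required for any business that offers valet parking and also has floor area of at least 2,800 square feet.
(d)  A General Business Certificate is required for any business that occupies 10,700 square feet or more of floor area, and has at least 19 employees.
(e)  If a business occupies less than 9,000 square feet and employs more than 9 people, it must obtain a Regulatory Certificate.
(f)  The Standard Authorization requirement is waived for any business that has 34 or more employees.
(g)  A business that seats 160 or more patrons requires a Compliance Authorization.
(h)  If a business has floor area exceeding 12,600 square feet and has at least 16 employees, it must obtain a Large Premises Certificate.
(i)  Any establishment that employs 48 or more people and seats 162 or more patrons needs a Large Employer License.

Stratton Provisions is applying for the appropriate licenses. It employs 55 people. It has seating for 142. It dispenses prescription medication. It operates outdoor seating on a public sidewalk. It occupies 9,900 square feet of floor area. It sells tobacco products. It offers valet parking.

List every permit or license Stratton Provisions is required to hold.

(a) offers valet parking → Municipal Registration required.
(b) floor area 9,900 square feet ≤ 12,600 square feet; dispenses prescription medication → Standard Authorization required.
(c) offers valet parking; floor area 9,900 square feet ≥ 2,800 square feet → Standard Permit required.
(d) floor area 9,900 square feet < 10,700 square feet; employees 55 ≥ 19 → General Business Certificate not required.
(e) floor area 9,900 square feet ≥ 9,000 square feet; employees 55 > 9 → Regulatory Certificate not required.
(f) employees 55 ≥ 34 → exempt from Standard Authorization.
(g) seating 142 < 160 → Compliance Authorization not required.
(h) floor area 9,900 square feet ≤ 12,600 square feet; employees 55 ≥ 16 → Large Premises Certificate not required.
(i) employees 55 ≥ 48; seating 142 < 162 → Large Employer License not required.

Municipal Registration, Standard Permit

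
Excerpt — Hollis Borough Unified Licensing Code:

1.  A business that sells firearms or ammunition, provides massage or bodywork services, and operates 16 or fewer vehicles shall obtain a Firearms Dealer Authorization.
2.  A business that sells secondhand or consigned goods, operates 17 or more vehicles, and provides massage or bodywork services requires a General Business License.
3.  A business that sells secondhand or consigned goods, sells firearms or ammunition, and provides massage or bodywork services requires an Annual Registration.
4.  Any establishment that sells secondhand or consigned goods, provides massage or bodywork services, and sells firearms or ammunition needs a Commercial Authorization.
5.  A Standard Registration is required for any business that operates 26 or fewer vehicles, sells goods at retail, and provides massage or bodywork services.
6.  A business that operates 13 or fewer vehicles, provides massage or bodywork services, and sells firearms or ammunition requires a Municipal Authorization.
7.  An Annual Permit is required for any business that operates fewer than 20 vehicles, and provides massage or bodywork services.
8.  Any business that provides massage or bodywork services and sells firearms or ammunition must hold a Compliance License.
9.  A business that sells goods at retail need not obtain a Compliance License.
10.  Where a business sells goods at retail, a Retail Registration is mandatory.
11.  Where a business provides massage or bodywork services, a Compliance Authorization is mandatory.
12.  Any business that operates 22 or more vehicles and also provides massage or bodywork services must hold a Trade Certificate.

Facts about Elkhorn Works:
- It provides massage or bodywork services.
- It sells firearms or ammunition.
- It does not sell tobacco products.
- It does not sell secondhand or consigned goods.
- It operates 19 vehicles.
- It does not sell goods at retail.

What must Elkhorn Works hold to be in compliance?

Annual Permit, Compliance Authorization, Compliance License

1. sells firearms or ammunition; provides massage or bodywork services; vehicles 19 > 16 → Firearms Dealer Authorization not required.
2. does not sell secondhand or consigned goods; vehicles 19 ≥ 17; provides massage or bodywork services → General Business License not required.
3. does not sell secondhand or consigned goods; sells firearms or ammunition; provides massage or bodywork services → Annual Registration not required.
4. does not sell secondhand or consigned goods; provides massage or bodywork services; sells firearms or ammunition → Commercial Authorization not required.
5. vehicles 19 ≤ 26; does not sell goods at retail; provides massage or bodywork services → Standard Registration not required.
6. vehicles 19 > 13; provides massage or bodywork services; sells firearms or ammunition → Municipal Authorization not required.
7. vehicles 19 < 20; provides massage or bodywork services → Annual Permit required.
8. provides massage or bodywork services; sells firearms or ammunition → Compliance License required.
9. does not sell goods at retail → Compliance License exemption does not apply.
10. does not sell goods at retail → Retail Registration not required.
11. provides massage or bodywork services → Compliance Authorization required.
12. vehicles 19 < 22; provides massage or bodywork services → Trade Certificate not required.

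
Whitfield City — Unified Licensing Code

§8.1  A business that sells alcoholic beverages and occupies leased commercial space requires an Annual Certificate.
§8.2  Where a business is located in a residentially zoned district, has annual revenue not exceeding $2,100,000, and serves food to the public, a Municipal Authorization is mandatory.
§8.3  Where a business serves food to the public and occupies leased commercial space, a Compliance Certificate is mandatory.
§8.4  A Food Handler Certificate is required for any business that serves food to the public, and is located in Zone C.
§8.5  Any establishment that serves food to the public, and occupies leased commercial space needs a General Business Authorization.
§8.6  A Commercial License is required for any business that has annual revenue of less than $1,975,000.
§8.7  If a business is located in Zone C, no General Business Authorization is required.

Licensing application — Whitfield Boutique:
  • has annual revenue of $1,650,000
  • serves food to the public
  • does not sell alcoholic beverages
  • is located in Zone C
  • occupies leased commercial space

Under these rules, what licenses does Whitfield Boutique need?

§8.1 does not sell alcoholic beverages; occupies leased commercial space → Annual Certificate not required.
§8.2 is located in Zone C (not: is located in a residentially zoned district); revenue $1,650,000 ≤ $2,100,000; serves food to the public → Municipal Authorization not required.
§8.3 serves food to the public; occupies leased commercial space → Compliance Certificate required.
§8.4 serves food to the public; is located in Zone C → Food Handler Certificate required.
§8.5 serves food to the public; occupies leased commercial space → General Business Authorization required.
§8.6 revenue $1,650,000 < $1,975,000 → Commercial License required.
§8.7 is located in Zone C → exempt from General Business Authorization.

Commercial License, Compliance Certificate, Food Handler Certificate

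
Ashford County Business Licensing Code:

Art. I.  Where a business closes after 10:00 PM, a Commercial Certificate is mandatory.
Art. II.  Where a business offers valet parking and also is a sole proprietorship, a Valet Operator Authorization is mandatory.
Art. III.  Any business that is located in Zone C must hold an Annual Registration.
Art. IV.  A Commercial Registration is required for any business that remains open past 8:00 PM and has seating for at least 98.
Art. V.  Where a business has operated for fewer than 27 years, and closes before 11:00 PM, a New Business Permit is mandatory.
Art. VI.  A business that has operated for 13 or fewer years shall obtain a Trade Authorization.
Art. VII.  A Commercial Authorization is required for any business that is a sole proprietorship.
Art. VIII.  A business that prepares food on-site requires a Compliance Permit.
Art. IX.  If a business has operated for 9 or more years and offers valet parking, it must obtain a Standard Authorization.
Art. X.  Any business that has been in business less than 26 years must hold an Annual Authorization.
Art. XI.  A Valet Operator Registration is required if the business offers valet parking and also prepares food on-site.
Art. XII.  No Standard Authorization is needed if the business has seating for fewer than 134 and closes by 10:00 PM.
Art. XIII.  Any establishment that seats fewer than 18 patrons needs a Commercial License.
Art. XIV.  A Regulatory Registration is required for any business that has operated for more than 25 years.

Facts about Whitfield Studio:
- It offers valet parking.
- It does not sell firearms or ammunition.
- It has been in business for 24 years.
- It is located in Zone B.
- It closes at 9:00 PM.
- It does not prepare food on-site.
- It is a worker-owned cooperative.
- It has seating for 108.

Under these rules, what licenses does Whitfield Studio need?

Art. I. closes 9:00 PM, at/before 10:00 PM → Commercial Certificate not required.
Art. II. offers valet parking; is a worker-owned cooperative (not: is a sole proprietorship) → Valet Operator Authorization not required.
Art. III. is located in Zone B (not: is located in Zone C) → Annual Registration not required.
Art. IV. closes 9:00 PM, after 8:00 PM; seating 108 ≥ 98 → Commercial Registration required.
Art. V. years in business 24 < 27; closes 9:00 PM, at/before 11:00 PM → New Business Permit required.
Art. VI. years in business 24 > 13 → Trade Authorization not required.
Art. VII. is a worker-owned cooperative (not: is a sole proprietorship) → Commercial Authorization not required.
Art. VIII. does not prepare food on-site → Compliance Permit not required.
Art. IX. years in business 24 ≥ 9; offers valet parking → Standard Authorization required.
Art. X. years in business 24 < 26 → Annual Authorization required.
Art. XI. offers valet parking; does not prepare food on-site → Valet Operator Registration not required.
Art. XII. seating 108 < 134; closes 9:00 PM, at/before 10:00 PM → exempt from Standard Authorization.
Art. XIII. seating 108 ≥ 18 → Commercial License not required.
Art. XIV. years in business 24 ≤ 25 → Regulatory Registration not required.

Annual Authorization, Commercial Registration, New Business Permit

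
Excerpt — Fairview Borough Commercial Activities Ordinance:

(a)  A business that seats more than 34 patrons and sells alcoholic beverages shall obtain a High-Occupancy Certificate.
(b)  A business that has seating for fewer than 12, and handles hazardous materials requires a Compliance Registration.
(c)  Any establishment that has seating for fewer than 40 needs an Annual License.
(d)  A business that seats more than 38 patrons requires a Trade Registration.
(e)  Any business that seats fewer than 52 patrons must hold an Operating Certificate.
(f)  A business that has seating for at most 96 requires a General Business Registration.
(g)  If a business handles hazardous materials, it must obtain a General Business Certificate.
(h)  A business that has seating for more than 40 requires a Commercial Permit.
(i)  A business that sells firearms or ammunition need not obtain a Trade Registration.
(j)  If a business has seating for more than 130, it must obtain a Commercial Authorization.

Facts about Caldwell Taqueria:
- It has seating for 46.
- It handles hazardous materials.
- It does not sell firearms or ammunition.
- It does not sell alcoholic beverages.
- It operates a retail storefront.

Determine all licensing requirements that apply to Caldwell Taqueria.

Commercial Permit, General Business Certificate, General Business Registration, Operating Certificate, Trade Registration

(a) seating 46 > 34; does not sell alcoholic beverages → High-Occupancy Certificate not required.
(b) seating 46 ≥ 12; handles hazardous materials → Compliance Registration not required.
(c) seating 46 ≥ 40 → Annual License not required.
(d) seating 46 > 38 → Trade Registration required.
(e) seating 46 < 52 → Operating Certificate required.
(f) seating 46 ≤ 96 → General Business Registration required.
(g) handles hazardous materials → General Business Certificate required.
(h) seating 46 > 40 → Commercial Permit required.
(i) does not sell firearms or ammunition → Trade Registration exemption does not apply.
(j) seating 46 ≤ 130 → Commercial Authorization not required.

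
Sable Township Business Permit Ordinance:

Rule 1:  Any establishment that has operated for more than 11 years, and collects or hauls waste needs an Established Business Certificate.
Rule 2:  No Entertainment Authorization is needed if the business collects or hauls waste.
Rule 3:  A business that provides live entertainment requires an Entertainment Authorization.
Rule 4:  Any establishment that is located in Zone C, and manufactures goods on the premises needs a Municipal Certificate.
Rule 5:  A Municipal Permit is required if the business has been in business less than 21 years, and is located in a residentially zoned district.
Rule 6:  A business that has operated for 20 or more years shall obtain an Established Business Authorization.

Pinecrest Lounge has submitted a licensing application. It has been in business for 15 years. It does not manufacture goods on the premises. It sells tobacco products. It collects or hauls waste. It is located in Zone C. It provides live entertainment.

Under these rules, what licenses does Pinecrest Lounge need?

Established Business Certificate

Rule 1: years in business 15 > 11; collects or hauls waste → Established Business Certificate required.
Rule 2: collects or hauls waste → exempt from Entertainment Authorization.
Rule 3: provides live entertainment → Entertainment Authorization required.
Rule 4: is located in Zone C; does not manufacture goods on the premises → Municipal Certificate not required.
Rule 5: years in business 15 < 21; is located in Zone C (not: is located in a residentially zoned district) → Municipal Permit not required.
Rule 6: years in business 15 < 20 → Established Business Authorization not required.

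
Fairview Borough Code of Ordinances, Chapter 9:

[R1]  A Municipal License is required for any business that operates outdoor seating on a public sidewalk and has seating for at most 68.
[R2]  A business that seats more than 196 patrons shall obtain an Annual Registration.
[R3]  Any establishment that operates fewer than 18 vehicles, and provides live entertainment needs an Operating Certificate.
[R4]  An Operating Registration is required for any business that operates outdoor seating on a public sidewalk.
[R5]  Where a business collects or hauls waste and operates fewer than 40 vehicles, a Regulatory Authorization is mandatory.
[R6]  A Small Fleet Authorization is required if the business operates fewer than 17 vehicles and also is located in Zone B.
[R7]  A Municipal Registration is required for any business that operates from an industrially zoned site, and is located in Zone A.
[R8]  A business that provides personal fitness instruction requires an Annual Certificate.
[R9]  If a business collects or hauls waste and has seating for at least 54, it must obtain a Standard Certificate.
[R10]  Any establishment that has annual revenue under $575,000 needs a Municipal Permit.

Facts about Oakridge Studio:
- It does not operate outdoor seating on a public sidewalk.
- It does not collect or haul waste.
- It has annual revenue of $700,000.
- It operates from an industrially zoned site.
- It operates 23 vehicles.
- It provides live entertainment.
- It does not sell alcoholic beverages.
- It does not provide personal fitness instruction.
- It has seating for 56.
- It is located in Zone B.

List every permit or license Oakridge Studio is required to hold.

None

[R1] does not operate outdoor seating on a public sidewalk; seating 56 ≤ 68 → Municipal License not required.
[R2] seating 56 ≤ 196 → Annual Registration not required.
[R3] vehicles 23 ≥ 18; provides live entertainment → Operating Certificate not required.
[R4] does not operate outdoor seating on a public sidewalk → Operating Registration not required.
[R5] does not collect or haul waste; vehicles 23 < 40 → Regulatory Authorization not required.
[R6] vehicles 23 ≥ 17; is located in Zone B → Small Fleet Authorization not required.
[R7] operates from an industrially zoned site; is located in Zone B (not: is located in Zone A) → Municipal Registration not required.
[R8] does not provide personal fitness instruction → Annual Certificate not required.
[R9] does not collect or haul waste; seating 56 ≥ 54 → Standard Certificate not required.
[R10] revenue $700,000 ≥ $575,000 → Municipal Permit not required.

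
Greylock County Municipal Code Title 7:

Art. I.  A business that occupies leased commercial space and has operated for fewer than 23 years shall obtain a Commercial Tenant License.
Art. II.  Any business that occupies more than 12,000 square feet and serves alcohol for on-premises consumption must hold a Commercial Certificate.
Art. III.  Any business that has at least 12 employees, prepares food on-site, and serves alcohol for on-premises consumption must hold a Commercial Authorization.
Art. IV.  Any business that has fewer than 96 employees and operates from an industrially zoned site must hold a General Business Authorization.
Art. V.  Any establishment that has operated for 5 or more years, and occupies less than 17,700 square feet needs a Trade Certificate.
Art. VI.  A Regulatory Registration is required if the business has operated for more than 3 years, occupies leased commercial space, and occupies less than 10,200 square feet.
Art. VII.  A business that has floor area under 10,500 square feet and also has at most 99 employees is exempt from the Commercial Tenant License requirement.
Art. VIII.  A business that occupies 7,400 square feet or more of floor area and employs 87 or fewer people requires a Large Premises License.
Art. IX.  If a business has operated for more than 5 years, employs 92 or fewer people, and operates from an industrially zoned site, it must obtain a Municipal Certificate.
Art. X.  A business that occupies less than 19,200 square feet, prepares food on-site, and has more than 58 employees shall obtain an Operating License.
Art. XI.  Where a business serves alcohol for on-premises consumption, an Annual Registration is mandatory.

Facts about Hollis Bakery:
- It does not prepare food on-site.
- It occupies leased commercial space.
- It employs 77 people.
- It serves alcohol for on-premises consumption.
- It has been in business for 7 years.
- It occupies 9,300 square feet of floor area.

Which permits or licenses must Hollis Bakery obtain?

Art. I. occupies leased commercial space; years in business 7 < 23 → Commercial Tenant License required.
Art. II. floor area 9,300 square feet ≤ 12,000 square feet; serves alcohol for on-premises consumption → Commercial Certificate not required.
Art. III. employees 77 ≥ 12; does not prepare food on-site; serves alcohol for on-premises consumption → Commercial Authorization not required.
Art. IV. employees 77 < 96; occupies leased commercial space (not: operates from an industrially zoned site) → General Business Authorization not required.
Art. V. years in business 7 ≥ 5; floor area 9,300 square feet < 17,700 square feet → Trade Certificate required.
Art. VI. years in business 7 > 3; occupies leased commercial space; floor area 9,300 square feet < 10,200 square feet → Regulatory Registration required.
Art. VII. floor area 9,300 square feet < 10,500 square feet; employees 77 ≤ 99 → exempt from Commercial Tenant License.
Art. VIII. floor area 9,300 square feet ≥ 7,400 square feet; employees 77 ≤ 87 → Large Premises License required.
Art. IX. years in business 7 > 5; employees 77 ≤ 92; occupies leased commercial space (not: operates from an industrially zoned site) → Municipal Certificate not required.
Art. X. floor area 9,300 square feet < 19,200 square feet; does not prepare food on-site; employees 77 > 58 → Operating License not required.
Art. XI. serves alcohol for on-premises consumption → Annual Registration required.

Annual Registration, Large Premises License, Regulatory Registration, Trade Certificate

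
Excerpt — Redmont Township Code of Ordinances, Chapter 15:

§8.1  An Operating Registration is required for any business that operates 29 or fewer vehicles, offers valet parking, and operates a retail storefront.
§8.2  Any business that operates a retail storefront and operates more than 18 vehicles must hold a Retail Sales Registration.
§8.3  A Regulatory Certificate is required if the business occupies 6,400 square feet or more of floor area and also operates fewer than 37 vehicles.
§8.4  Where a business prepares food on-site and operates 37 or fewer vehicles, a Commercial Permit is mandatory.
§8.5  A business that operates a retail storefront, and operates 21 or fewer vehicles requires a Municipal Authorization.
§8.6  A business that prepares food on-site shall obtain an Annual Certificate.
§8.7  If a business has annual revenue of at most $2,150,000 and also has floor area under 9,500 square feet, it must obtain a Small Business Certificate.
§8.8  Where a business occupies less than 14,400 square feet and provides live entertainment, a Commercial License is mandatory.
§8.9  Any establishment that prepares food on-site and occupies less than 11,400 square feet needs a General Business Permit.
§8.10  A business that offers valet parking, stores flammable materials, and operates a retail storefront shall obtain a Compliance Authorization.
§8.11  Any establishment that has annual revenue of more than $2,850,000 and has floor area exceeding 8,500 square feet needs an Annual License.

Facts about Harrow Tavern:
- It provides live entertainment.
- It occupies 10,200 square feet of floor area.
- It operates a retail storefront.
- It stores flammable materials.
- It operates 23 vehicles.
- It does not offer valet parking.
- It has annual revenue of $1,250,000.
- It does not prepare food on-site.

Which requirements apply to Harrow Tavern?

Commercial License, Regulatory Certificate, Retail Sales Registration

§8.1 vehicles 23 ≤ 29; does not offer valet parking; operates a retail storefront → Operating Registration not required.
§8.2 operates a retail storefront; vehicles 23 > 18 → Retail Sales Registration required.
§8.3 floor area 10,200 square feet ≥ 6,400 square feet; vehicles 23 < 37 → Regulatory Certificate required.
§8.4 does not prepare food on-site; vehicles 23 ≤ 37 → Commercial Permit not required.
§8.5 operates a retail storefront; vehicles 23 > 21 → Municipal Authorization not required.
§8.6 does not prepare food on-site → Annual Certificate not required.
§8.7 revenue $1,250,000 ≤ $2,150,000; floor area 10,200 square feet ≥ 9,500 square feet → Small Business Certificate not required.
§8.8 floor area 10,200 square feet < 14,400 square feet; provides live entertainment → Commercial License required.
§8.9 does not prepare food on-site; floor area 10,200 square feet < 11,400 square feet → General Business Permit not required.
§8.10 does not offer valet parking; stores flammable materials; operates a retail storefront → Compliance Authorization not required.
§8.11 revenue $1,250,000 ≤ $2,850,000; floor area 10,200 square feet > 8,500 square feet → Annual License not required.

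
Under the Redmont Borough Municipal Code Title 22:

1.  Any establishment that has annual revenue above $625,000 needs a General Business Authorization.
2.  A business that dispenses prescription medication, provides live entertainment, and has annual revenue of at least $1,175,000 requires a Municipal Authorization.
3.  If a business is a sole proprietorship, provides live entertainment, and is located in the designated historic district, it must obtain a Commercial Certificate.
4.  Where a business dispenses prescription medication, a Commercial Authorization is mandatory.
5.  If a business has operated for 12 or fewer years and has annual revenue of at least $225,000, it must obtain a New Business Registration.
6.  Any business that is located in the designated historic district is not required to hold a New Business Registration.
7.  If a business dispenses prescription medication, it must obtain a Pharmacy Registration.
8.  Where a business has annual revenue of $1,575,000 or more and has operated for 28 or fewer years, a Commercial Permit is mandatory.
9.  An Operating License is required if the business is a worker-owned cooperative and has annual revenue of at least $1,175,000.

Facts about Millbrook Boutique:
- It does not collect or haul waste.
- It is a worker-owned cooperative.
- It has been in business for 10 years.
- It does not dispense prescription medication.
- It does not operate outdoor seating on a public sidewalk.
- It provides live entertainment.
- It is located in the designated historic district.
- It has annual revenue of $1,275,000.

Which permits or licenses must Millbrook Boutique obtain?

1. revenue $1,275,000 > $625,000 → General Business Authorization required.
2. does not dispense prescription medication; provides live entertainment; revenue $1,275,000 ≥ $1,175,000 → Municipal Authorization not required.
3. is a worker-owned cooperative (not: is a sole proprietorship); provides live entertainment; is located in the designated historic district → Commercial Certificate not required.
4. does not dispense prescription medication → Commercial Authorization not required.
5. years in business 10 ≤ 12; revenue $1,275,000 ≥ $225,000 → New Business Registration required.
6. is located in the designated historic district → exempt from New Business Registration.
7. does not dispense prescription medication → Pharmacy Registration not required.
8. revenue $1,275,000 < $1,575,000; years in business 10 ≤ 28 → Commercial Permit not required.
9. is a worker-owned cooperative; revenue $1,275,000 ≥ $1,175,000 → Operating License required.

General Business Authorization, Operating License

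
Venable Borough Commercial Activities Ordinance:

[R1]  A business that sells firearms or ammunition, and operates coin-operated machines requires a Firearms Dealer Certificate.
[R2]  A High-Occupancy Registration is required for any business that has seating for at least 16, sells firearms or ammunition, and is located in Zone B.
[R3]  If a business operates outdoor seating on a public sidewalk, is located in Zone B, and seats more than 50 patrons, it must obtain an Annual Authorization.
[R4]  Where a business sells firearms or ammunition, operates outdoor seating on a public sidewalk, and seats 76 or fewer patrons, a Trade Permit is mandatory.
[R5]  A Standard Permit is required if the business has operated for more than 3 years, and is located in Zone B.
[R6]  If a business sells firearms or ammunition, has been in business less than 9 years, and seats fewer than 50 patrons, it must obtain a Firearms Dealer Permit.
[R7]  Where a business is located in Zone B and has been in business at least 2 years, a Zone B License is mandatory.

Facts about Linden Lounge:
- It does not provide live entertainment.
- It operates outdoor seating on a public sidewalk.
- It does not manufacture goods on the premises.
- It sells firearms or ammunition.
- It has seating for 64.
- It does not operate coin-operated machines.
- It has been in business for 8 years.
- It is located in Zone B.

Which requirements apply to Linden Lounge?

[R1] sells firearms or ammunition; does not operate coin-operated machines → Firearms Dealer Certificate not required.
[R2] seating 64 ≥ 16; sells firearms or ammunition; is located in Zone B → High-Occupancy Registration required.
[R3] operates outdoor seating on a public sidewalk; is located in Zone B; seating 64 > 50 → Annual Authorization required.
[R4] sells firearms or ammunition; operates outdoor seating on a public sidewalk; seating 64 ≤ 76 → Trade Permit required.
[R5] years in business 8 > 3; is located in Zone B → Standard Permit required.
[R6] sells firearms or ammunition; years in business 8 < 9; seating 64 ≥ 50 → Firearms Dealer Permit not required.
[R7] is located in Zone B; years in business 8 ≥ 2 → Zone B License required.

Annual Authorization, High-Occupancy Registration, Standard Permit, Trade Permit, Zone B License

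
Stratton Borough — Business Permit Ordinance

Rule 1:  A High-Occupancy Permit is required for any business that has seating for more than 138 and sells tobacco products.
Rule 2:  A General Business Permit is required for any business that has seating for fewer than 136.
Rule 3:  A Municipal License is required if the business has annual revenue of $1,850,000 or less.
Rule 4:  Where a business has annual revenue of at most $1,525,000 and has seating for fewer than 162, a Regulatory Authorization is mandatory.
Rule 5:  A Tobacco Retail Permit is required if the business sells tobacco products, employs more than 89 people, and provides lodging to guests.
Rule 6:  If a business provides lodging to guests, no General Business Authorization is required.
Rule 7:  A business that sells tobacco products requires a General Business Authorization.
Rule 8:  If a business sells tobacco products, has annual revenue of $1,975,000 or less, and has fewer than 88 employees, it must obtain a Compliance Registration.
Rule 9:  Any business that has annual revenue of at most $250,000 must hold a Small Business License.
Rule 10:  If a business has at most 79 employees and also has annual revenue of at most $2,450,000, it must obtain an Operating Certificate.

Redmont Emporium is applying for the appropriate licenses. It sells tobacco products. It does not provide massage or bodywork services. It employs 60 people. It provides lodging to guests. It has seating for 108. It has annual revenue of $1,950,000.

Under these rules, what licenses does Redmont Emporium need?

Rule 1: seating 108 ≤ 138; sells tobacco products → High-Occupancy Permit not required.
Rule 2: seating 108 < 136 → General Business Permit required.
Rule 3: revenue $1,950,000 > $1,850,000 → Municipal License not required.
Rule 4: revenue $1,950,000 > $1,525,000; seating 108 < 162 → Regulatory Authorization not required.
Rule 5: sells tobacco products; employees 60 ≤ 89; provides lodging to guests → Tobacco Retail Permit not required.
Rule 6: provides lodging to guests → exempt from General Business Authorization.
Rule 7: sells tobacco products → General Business Authorization required.
Rule 8: sells tobacco products; revenue $1,950,000 ≤ $1,975,000; employees 60 < 88 → Compliance Registration required.
Rule 9: revenue $1,950,000 > $250,000 → Small Business License not required.
Rule 10: employees 60 ≤ 79; revenue $1,950,000 ≤ $2,450,000 → Operating Certificate required.

Compliance Registration, General Business Permit, Operating Certificate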